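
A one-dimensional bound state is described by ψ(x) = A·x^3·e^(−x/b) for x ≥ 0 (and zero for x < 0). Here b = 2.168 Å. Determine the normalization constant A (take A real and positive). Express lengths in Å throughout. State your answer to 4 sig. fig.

A ≈ 0.02810 Å^(-7/2)

Normalization requires ∫|ψ|² dx = 1, integrated from 0 to ∞.
With ψ = A·x^3·e^(−x/b), the integral evaluates to A²·[45·b^7/8].
Setting this equal to 1 gives A² = 1/(45·b^7/8).
Plugging in b = 2.168 yields A = 0.028102.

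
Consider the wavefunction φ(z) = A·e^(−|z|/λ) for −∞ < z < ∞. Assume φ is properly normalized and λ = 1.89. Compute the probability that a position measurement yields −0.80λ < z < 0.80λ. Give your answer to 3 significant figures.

P = ∫_{−0.80λ}^{0.80λ} |φ(z)|² dz.
With A² fixed by ∫|φ|² = 1, i.e. A² = (λ)^(−1), substitute and integrate.
Both integrals are even about z = 0, so only the z ≥ 0 halves are needed (the factors of 2 cancel). Substituting u = z/λ, A² and the length scale cancel in the ratio: P = ∫_{0}^{0.80} e^(-2·u) du / ∫_{0}^{∞} e^(-2·u) du.
Using ∫ e^(-2·u) du = -e^(-2·u)/2, the numerator is 1/2 - e^(-8/5)/2 and the denominator is 1/2.
Evaluating gives P = 0.7981.

P ≈ 0.798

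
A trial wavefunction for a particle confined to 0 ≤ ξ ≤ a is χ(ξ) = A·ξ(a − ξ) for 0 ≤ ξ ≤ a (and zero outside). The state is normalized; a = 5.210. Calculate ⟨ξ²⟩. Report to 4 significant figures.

⟨ξ^2⟩ ≈ 7.755

⟨ξ²⟩ = ∫ ξ^2 |χ|² dξ over the full domain.
Expanding the polynomial and integrating term by term, the ratio of the moment integral to the normalization integral gives ⟨ξ²⟩ = 2·a^2/7.
With a = 5.210, ⟨ξ^2⟩ = 7.7555.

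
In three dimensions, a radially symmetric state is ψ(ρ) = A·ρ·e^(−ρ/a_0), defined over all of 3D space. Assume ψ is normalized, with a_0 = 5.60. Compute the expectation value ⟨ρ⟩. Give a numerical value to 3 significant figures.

⟨ρ⟩ ≈ 14.0

⟨ρ⟩ = ∫ ρ |ψ|² 4πρ² dρ over the full domain.
With ∫₀^∞ ρ^5 e^(−αρ) dρ = 5!/α^6, evaluating both integrals, ⟨ρ⟩ = 5·a_0/2.
Putting a_0 = 5.60 gives 14.00.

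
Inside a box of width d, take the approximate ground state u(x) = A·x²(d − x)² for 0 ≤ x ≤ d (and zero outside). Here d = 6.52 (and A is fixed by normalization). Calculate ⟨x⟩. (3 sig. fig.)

⟨x⟩ ≈ 3.26

The expectation value is the |u|²-weighted average of x: ∫ x|u|² dx.
Expanding the polynomial and integrating term by term, evaluating both integrals, ⟨x⟩ = d/2.
Putting d = 6.52 gives 3.260.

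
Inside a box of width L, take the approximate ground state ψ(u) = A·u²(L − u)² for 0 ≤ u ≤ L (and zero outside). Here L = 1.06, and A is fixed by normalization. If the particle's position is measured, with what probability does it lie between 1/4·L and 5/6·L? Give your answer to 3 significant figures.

P ≈ 0.942

P = ∫_{1/4·L}^{5/6·L} |ψ(u)|² du.
The normalization integral ∫|ψ|²du over the whole domain equals L^9/630·A², and A² cancels in the ratio.
Let t = u/L; then A² and the length scale cancel, so P = ∫_{1/4}^{5/6} t^4·(1 - t)^4 dt ÷ ∫_{0}^{1} t^4·(1 - t)^4 dt.
Using ∫ t^4·(1 - t)^4 dt = t^5·(70·t^4 - 315·t^3 + 540·t^2 - 420·t + 126)/630, the numerator is ≈ 0.0014954 and the denominator is 1/630.
Evaluating gives P = 0.9421.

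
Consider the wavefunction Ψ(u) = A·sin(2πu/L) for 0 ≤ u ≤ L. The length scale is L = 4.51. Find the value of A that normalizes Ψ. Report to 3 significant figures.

The normalization condition is ∫|Ψ|² du = 1 from 0 to L.
Using sin²θ = (1 − cos 2θ)/2, the integral (without the A² prefactor) comes out to L/2.
Hence A² = 1/[L/2].
Substituting L = 4.51 gives A² = 0.4435, so A = 0.6659.

A ≈ 0.666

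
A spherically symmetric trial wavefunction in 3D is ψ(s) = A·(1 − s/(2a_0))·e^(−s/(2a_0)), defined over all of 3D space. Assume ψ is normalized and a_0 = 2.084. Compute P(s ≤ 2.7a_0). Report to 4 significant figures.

P = ∫ |ψ|² 4πs² ds over s ≤ 2.7a_0.
The full normalization integral is A²·[8·π·a_0^3] = 1, fixing A².
Substituting u = s/a_0, A², 4π and the length scale all cancel in the ratio: P = ∫_{0}^{2.7} u^2·(1 - u/2)^2·e^(-u) du / ∫_{0}^{∞} u^2·(1 - u/2)^2·e^(-u) du.
Using ∫ u^2·(1 - u/2)^2·e^(-u) du = -(u^4/4 + u^2 + 2·u + 2)·e^(-u), the numerator is ≈ 0.119857 and the denominator is 2.
This evaluates to P = 0.059928.

P ≈ 0.05993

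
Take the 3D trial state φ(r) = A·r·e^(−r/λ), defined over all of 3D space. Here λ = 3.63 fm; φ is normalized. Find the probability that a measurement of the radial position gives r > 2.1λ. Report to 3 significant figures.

P ≈ 0.590

P = ∫ |φ|² 4πr² dr over r > 2.1λ.
Normalization gives A² = 1/(3·π·λ^5).
Let u = r/λ; then A², 4π and the length scale all cancel, so P = ∫_{2.1}^{∞} u^4·e^(-2·u) du ÷ ∫_{0}^{∞} u^4·e^(-2·u) du.
An antiderivative of u^4·e^(-2·u) is -(u^4/2 + u^3 + 3·u^2/2 + 3·u/2 + 3/4)·e^(-2·u); evaluating from 2.1 to ∞ gives ≈ 0.44237, while the full integral is 3/4.
The region integral divided by the full integral gives P = 0.5898.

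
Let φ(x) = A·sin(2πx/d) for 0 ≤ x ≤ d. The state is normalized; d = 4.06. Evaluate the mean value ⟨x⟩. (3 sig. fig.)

⟨x⟩ ≈ 2.03

By definition ⟨x⟩ = ∫ x |φ(x)|² dx.
With ∫₀^d sin²(nπx/d) dx = d/2, the ratio of the moment integral to the normalization integral gives ⟨x⟩ = d/2.
Putting d = 4.06 gives 2.030.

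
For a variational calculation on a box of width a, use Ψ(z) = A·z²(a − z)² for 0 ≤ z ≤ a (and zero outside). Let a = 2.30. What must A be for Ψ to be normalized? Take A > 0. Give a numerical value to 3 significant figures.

A ≈ 0.591

The normalization condition is ∫|Ψ|² dz = 1 from 0 to a.
With Ψ = A·z²(a − z)², the integral evaluates to A²·[a^9/630].
Hence A² = 1/[a^9/630].
Plugging in a = 2.30 yields A = 0.5914.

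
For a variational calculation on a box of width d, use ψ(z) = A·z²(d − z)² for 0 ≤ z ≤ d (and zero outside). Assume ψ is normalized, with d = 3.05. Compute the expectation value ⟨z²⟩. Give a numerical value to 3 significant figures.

⟨z²⟩ = ∫ z^2 |ψ|² dz over the full domain.
Expanding the polynomial and integrating term by term, since the A² factors cancel between numerator and denominator, ⟨z²⟩ = 3·d^2/11.
Putting d = 3.05 gives 2.537.

⟨z^2⟩ ≈ 2.54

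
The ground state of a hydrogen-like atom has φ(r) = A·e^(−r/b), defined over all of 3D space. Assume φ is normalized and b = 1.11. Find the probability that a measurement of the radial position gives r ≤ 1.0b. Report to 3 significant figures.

Integrate the radial probability density 4πr²|φ|² over r ≤ 1.0b.
Normalization gives A² = 1/(π·b^3).
Substituting u = r/b, A², 4π and the length scale all cancel in the ratio: P = ∫_{0}^{1.0} u^2·e^(-2·u) du / ∫_{0}^{∞} u^2·e^(-2·u) du.
With ∫ u^2·e^(-2·u) du = -(2·u^2 + 2·u + 1)·e^(-2·u)/4 + C, the region integral is 1/4 - 5·e^(-2)/4 and the full one is 1/4.
This evaluates to P = 0.3233.

P ≈ 0.323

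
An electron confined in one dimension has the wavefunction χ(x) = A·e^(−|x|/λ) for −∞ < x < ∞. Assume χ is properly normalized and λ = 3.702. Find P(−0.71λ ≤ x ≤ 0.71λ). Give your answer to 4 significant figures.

P ≈ 0.7583

P = ∫_{−0.71λ}^{0.71λ} |χ(x)|² dx.
With A² fixed by ∫|χ|² = 1, i.e. A² = (λ)^(−1), substitute and integrate.
By symmetry take twice the x ≥ 0 contribution in numerator and denominator; the 2's cancel. In terms of u = x/λ (A² and the length scale cancel between numerator and denominator), P = [∫_{0}^{0.71} e^(-2·u) du] / [∫_{0}^{∞} e^(-2·u) du].
Using ∫ e^(-2·u) du = -e^(-2·u)/2, the numerator is 1/2 - e^(-71/50)/2 and the denominator is 1/2.
Taking the ratio, P = 0.75829.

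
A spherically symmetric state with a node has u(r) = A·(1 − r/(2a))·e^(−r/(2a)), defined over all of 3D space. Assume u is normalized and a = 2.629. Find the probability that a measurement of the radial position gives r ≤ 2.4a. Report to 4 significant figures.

P ≈ 0.05407

With dV = 4πr²dr, the probability is ∫|u|² dV over r ≤ 2.4a.
Normalization gives A² = 1/(8·π·a^3).
Substituting t = r/a, A², 4π and the length scale all cancel in the ratio: P = ∫_{0}^{2.4} t^2·(1 - t/2)^2·e^(-t) dt / ∫_{0}^{∞} t^2·(1 - t/2)^2·e^(-t) dt.
An antiderivative of t^2·(1 - t/2)^2·e^(-t) is -(t^4/4 + t^2 + 2·t + 2)·e^(-t); evaluating from 0 to 2.4 gives ≈ 0.108132, while the full integral is 2.
The region integral divided by the full integral gives P = 0.054066.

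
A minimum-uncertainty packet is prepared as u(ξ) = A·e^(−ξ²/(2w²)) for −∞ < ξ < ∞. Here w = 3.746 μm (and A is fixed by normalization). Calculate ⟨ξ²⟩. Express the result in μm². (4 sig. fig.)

⟨ξ^2⟩ ≈ 7.016 μm^2

The expectation value is the |u|²-weighted average of ξ^2: ∫ ξ^2|u|² dξ.
Using the Gaussian integral ∫_{−∞}^{∞} e^(−αξ²) dξ = √(π/α), evaluating both integrals, ⟨ξ²⟩ = w^2/2.
With w = 3.746, ⟨ξ^2⟩ = 7.0163.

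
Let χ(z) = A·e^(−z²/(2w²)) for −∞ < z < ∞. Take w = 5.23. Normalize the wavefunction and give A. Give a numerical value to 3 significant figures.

A ≈ 0.328

We need A² ∫|f|² dz = 1, taking the integral from −∞ to ∞.
Differentiating ∫e^(−αz²) dz = √(π/α) under α to get the higher moments, the integral (without the A² prefactor) comes out to √(π)·w.
Substituting w = 5.23 gives A² = 0.1079, so A = 0.3284.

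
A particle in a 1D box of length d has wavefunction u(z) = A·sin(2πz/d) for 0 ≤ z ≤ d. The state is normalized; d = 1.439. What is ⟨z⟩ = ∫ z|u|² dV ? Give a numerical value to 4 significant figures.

The expectation value is the |u|²-weighted average of z: ∫ z|u|² dz.
Using sin²θ = (1 − cos 2θ)/2, the ratio of the moment integral to the normalization integral gives ⟨z⟩ = d/2.
With d = 1.439, ⟨z⟩ = 0.71950.

⟨z⟩ ≈ 0.7195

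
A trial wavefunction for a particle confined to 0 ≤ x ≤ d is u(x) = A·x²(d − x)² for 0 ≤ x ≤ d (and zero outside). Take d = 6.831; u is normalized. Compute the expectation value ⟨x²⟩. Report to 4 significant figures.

The expectation value is the |u|²-weighted average of x^2: ∫ x^2|u|² dx.
Since the A² factors cancel between numerator and denominator, ⟨x²⟩ = 3·d^2/11.
Putting d = 6.831 gives 12.726.

⟨x^2⟩ ≈ 12.73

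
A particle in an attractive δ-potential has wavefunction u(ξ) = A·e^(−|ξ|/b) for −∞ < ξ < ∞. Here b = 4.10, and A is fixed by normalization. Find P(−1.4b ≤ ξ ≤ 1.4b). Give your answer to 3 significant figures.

|u|² is the probability density, so P = ∫_{−1.4b}^{1.4b} |u|² dξ.
With A² fixed by ∫|u|² = 1, i.e. A² = (b)^(−1), substitute and integrate.
Both integrals are even about ξ = 0, so only the ξ ≥ 0 halves are needed (the factors of 2 cancel). Substituting t = ξ/b, A² and the length scale cancel in the ratio: P = ∫_{0}^{1.4} e^(-2·t) dt / ∫_{0}^{∞} e^(-2·t) dt.
Using ∫ e^(-2·t) dt = -e^(-2·t)/2, the numerator is 1/2 - e^(-14/5)/2 and the denominator is 1/2.
Taking the ratio, P = 0.9392.

P ≈ 0.939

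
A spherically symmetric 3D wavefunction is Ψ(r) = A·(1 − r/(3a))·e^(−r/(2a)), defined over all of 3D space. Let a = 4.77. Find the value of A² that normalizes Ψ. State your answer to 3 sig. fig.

A^2 ≈ 0.00110

We need A² ∫|f|² 4πr² dr = 1, taking the integral from 0 to ∞.
In 3D with spherical symmetry the volume element is 4πr² dr.
With Ψ = A·(1 − r/(3a))·e^(−r/(2a)), the integral evaluates to A²·[8·π·a^3/3].
So A² = (8·π·a^3/3)^(−1).
Plugging in a = 4.77 yields A = 0.03316.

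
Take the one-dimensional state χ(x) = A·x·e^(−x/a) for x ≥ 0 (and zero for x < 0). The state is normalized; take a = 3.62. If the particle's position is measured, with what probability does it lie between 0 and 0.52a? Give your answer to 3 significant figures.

P ≈ 0.0878

P = ∫_{0}^{0.52a} |χ(x)|² dx.
The normalization integral ∫|χ|²dx over the whole domain equals a^3/4·A², and A² cancels in the ratio.
In terms of u = x/a (A² and the length scale cancel between numerator and denominator), P = [∫_{0}^{0.52} u^2·e^(-2·u) du] / [∫_{0}^{∞} u^2·e^(-2·u) du].
An antiderivative of u^2·e^(-2·u) is -(2·u^2 + 2·u + 1)·e^(-2·u)/4; evaluating from 0 to 0.52 gives 1/4 - 1613·e^(-26/25)/2500, while the full integral is 1/4.
Evaluating gives P = 0.08780.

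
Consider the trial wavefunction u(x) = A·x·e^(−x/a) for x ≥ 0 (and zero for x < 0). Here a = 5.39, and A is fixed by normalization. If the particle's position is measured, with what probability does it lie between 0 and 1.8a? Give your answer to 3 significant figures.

P ≈ 0.697

The probability is P = ∫ |u|² dx over [0, 1.8a].
With A² fixed by ∫|u|² = 1, i.e. A² = (a^3/4)^(−1), substitute and integrate.
Let t = x/a; then A² and the length scale cancel, so P = ∫_{0}^{1.8} t^2·e^(-2·t) dt ÷ ∫_{0}^{∞} t^2·e^(-2·t) dt.
An antiderivative of t^2·e^(-2·t) is -(2·t^2 + 2·t + 1)·e^(-2·t)/4; evaluating from 0 to 1.8 gives 1/4 - 277·e^(-18/5)/100, while the full integral is 1/4.
Evaluating gives P = 0.6973.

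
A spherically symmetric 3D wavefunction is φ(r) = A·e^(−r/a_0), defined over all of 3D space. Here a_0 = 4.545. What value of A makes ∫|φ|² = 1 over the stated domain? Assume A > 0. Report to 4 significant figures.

Require ∫ |φ|² 4πr² dr = 1 over the whole domain.
In 3D with spherical symmetry the volume element is 4πr² dr.
With ∫₀^∞ r^2 e^(−αr) dr = 2!/α^3, ∫|φ|² 4πr² dr = A²·(π·a_0^3).
So A² = (π·a_0^3)^(−1).
With a_0 = 4.545: A² = 0.0033904 and A = 0.058227.

A ≈ 0.05823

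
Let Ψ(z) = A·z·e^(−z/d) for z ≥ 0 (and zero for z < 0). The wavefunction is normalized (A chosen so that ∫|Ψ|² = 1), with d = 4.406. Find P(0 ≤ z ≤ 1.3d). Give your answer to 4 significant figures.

P = ∫_{0}^{1.3d} |Ψ(z)|² dz.
With A² fixed by ∫|Ψ|² = 1, i.e. A² = (d^3/4)^(−1), substitute and integrate.
In terms of u = z/d (A² and the length scale cancel between numerator and denominator), P = [∫_{0}^{1.3} u^2·e^(-2·u) du] / [∫_{0}^{∞} u^2·e^(-2·u) du].
Using ∫ u^2·e^(-2·u) du = -(2·u^2 + 2·u + 1)·e^(-2·u)/4, the numerator is 1/4 - 349·e^(-13/5)/200 and the denominator is 1/4.
This works out to P = 0.48157.

P ≈ 0.4816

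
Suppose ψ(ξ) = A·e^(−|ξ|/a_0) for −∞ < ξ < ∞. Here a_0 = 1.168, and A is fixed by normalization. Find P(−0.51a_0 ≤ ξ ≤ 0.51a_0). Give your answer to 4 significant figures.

P ≈ 0.6394

The probability is P = ∫ |ψ|² dξ over [−0.51a_0, 0.51a_0].
Since A² = 1/(a_0), this is the region integral divided by the full normalization integral.
By symmetry take twice the ξ ≥ 0 contribution in numerator and denominator; the 2's cancel. Let u = ξ/a_0; then A² and the length scale cancel, so P = ∫_{0}^{0.51} e^(-2·u) du ÷ ∫_{0}^{∞} e^(-2·u) du.
With ∫ e^(-2·u) du = -e^(-2·u)/2 + C, the region integral is 1/2 - e^(-51/50)/2 and the full one is 1/2.
Taking the ratio, P = 0.63941.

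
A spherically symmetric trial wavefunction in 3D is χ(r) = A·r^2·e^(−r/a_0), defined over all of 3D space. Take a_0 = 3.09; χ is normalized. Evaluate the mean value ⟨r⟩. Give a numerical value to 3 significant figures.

The expectation value is the |χ|²-weighted average of r: ∫ r|χ|² 4πr² dr.
The ratio of the moment integral to the normalization integral gives ⟨r⟩ = 7·a_0/2.
Putting a_0 = 3.09 gives 10.82.

⟨r⟩ ≈ 10.8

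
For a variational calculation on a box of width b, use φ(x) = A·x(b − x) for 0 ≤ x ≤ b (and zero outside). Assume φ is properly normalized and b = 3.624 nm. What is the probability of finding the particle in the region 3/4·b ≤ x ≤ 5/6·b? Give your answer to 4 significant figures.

P = ∫_{3/4·b}^{5/6·b} |φ(x)|² dx.
Since A² = 1/(b^5/30), this is the region integral divided by the full normalization integral.
In terms of u = x/b (A² and the length scale cancel between numerator and denominator), P = [∫_{3/4}^{5/6} u^2·(1 - u)^2 du] / [∫_{0}^{1} u^2·(1 - u)^2 du].
An antiderivative of u^2·(1 - u)^2 is u^3·(6·u^2 - 15·u + 10)/30; evaluating from 3/4 to 5/6 gives ≈ 0.00226739, while the full integral is 1/30.
Taking the ratio, P = 0.068022.

P ≈ 0.06802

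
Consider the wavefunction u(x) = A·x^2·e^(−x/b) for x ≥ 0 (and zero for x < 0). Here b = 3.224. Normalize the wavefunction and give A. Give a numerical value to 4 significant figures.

Normalization requires ∫|u|² dx = 1, integrated from 0 to ∞.
With ∫₀^∞ x^4 e^(−αx) dx = 4!/α^5, carrying out the integral gives A² · 3·b^5/4.
Plugging in b = 3.224 yields A = 0.061870.

A ≈ 0.06187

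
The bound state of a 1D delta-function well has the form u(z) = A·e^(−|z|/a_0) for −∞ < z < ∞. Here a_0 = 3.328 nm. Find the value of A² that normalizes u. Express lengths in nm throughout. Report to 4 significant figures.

A^2 ≈ 0.3005 nm^(-1)

Require ∫ |u|² dz = 1 over the whole domain.
Using ∫₀^∞ zⁿ e^(−αz) dz = n!/αⁿ⁺¹, the integral (without the A² prefactor) comes out to a_0.
Hence A² = 1/[a_0].
With a_0 = 3.328: A² = 0.30048 and A = 0.54816.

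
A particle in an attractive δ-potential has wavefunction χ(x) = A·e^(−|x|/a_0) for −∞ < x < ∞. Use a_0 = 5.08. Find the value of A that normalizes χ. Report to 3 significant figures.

A ≈ 0.444

Require ∫ |χ|² dx = 1 over the whole domain.
The integral (without the A² prefactor) comes out to a_0.
Hence A² = 1/[a_0].
With a_0 = 5.08: A² = 0.1969 and A = 0.4437.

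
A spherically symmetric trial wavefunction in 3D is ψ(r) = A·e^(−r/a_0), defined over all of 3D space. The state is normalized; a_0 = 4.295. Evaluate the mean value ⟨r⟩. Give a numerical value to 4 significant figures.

⟨r⟩ ≈ 6.443

The expectation value is the |ψ|²-weighted average of r: ∫ r|ψ|² 4πr² dr.
Evaluating both integrals, ⟨r⟩ = 3·a_0/2.
Putting a_0 = 4.295 gives 6.4425.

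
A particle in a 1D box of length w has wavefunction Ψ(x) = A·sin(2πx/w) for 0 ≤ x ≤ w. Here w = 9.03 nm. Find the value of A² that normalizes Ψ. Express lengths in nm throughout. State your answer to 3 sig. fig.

The normalization condition is ∫|Ψ|² dx = 1 from 0 to w.
With ∫₀^w sin²(nπx/w) dx = w/2, carrying out the integral gives A² · w/2.
Setting this equal to 1 gives A² = 1/(w/2).
Plugging in w = 9.03 yields A = 0.4706.

A^2 ≈ 0.221 nm^(-1)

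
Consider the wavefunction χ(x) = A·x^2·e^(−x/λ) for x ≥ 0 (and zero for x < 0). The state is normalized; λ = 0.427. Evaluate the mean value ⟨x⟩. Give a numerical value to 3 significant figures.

The expectation value is the |χ|²-weighted average of x: ∫ x|χ|² dx.
With ∫₀^∞ x^5 e^(−αx) dx = 5!/α^6, since the A² factors cancel between numerator and denominator, ⟨x⟩ = 5·λ/2.
With λ = 0.427, ⟨x⟩ = 1.068.

⟨x⟩ ≈ 1.07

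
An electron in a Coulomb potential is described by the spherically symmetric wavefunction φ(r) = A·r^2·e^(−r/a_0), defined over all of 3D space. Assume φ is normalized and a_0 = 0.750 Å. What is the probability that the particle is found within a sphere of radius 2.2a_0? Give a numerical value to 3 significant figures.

P ≈ 0.156

With dV = 4πr²dr, the probability is ∫|φ|² dV over r ≤ 2.2a_0.
A² is fixed by ∫₀^∞ 4πr²|φ|² dr = 1, i.e. A² = (45·π·a_0^7/2)^(−1).
Let u = r/a_0; then A², 4π and the length scale all cancel, so P = ∫_{0}^{2.2} u^6·e^(-2·u) du ÷ ∫_{0}^{∞} u^6·e^(-2·u) du.
Using ∫ u^6·e^(-2·u) du = -(4·u^6 + 12·u^5 + 30·u^4 + 60·u^3 + 90·u^2 + 90·u + 45)·e^(-2·u)/8, the numerator is ≈ 0.87950 and the denominator is 45/8.
Taking the ratio yields P = 0.1564.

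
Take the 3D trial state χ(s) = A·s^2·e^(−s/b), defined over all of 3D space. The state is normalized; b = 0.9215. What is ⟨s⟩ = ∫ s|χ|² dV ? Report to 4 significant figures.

⟨s⟩ ≈ 3.225

By definition ⟨s⟩ = ∫ s |χ(s)|² 4πs² ds.
Using ∫₀^∞ sⁿ e^(−αs) ds = n!/αⁿ⁺¹, evaluating both integrals, ⟨s⟩ = 7·b/2.
With b = 0.9215, ⟨s⟩ = 3.2253.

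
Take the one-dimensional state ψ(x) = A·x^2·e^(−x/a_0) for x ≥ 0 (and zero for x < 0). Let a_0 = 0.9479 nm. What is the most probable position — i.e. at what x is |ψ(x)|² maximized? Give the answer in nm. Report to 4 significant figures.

Differentiate |ψ(x)|² with respect to x and set to zero.
This gives x = 2·a_0.
With a_0 = 0.9479, the most probable position is 1.8958 nm.

x ≈ 1.896 nm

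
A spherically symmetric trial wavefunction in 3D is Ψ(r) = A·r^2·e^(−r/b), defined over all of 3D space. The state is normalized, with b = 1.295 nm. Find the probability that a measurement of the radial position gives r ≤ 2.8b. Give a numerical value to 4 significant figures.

P ≈ 0.3297

P = ∫ |Ψ|² 4πr² dr over r ≤ 2.8b.
A² is fixed by ∫₀^∞ 4πr²|Ψ|² dr = 1, i.e. A² = (45·π·b^7/2)^(−1).
In terms of u = r/b (A², 4π and the length scale all cancel between numerator and denominator), P = [∫_{0}^{2.8} u^6·e^(-2·u) du] / [∫_{0}^{∞} u^6·e^(-2·u) du].
With ∫ u^6·e^(-2·u) du = -(4·u^6 + 12·u^5 + 30·u^4 + 60·u^3 + 90·u^2 + 90·u + 45)·e^(-2·u)/8 + C, the region integral is ≈ 1.85480 and the full one is 45/8.
The region integral divided by the full integral gives P = 0.32974.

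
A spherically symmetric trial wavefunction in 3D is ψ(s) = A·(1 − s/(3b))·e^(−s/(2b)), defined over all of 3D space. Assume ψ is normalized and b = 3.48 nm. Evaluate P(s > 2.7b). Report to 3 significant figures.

Integrate the radial probability density 4πs²|ψ|² over s > 2.7b.
Normalization gives A² = 1/(8·π·b^3/3).
Let u = s/b; then A², 4π and the length scale all cancel, so P = ∫_{2.7}^{∞} u^2·(1 - u/3)^2·e^(-u) du ÷ ∫_{0}^{∞} u^2·(1 - u/3)^2·e^(-u) du.
Using ∫ u^2·(1 - u/3)^2·e^(-u) du = (-u^4 + 2·u^3 - 3·u^2 - 6·u - 6)·e^(-u)/9, the numerator is ≈ 0.43197 and the denominator is 2/3.
The region integral divided by the full integral gives P = 0.6480.

P ≈ 0.648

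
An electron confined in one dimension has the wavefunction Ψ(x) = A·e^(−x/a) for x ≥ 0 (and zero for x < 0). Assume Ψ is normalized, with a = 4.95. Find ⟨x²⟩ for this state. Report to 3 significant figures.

⟨x²⟩ = ∫ x^2 |Ψ|² dx over the full domain.
The ratio of the moment integral to the normalization integral gives ⟨x²⟩ = a^2/2.
With a = 4.95, ⟨x^2⟩ = 12.25.

⟨x^2⟩ ≈ 12.3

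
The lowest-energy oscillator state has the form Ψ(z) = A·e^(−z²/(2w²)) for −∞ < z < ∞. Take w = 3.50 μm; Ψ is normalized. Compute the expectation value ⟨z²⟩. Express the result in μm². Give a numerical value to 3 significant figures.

By definition ⟨z²⟩ = ∫ z^2 |Ψ(z)|² dz.
Since the A² factors cancel between numerator and denominator, ⟨z²⟩ = w^2/2.
With w = 3.50, ⟨z^2⟩ = 6.125.

⟨z^2⟩ ≈ 6.13 μm^2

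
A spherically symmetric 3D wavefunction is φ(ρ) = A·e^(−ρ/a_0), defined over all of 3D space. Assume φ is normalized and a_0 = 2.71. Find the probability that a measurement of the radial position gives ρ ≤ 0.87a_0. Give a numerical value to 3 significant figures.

With dV = 4πρ²dρ, the probability is ∫|φ|² dV over ρ ≤ 0.87a_0.
A² is fixed by ∫₀^∞ 4πρ²|φ|² dρ = 1, i.e. A² = (π·a_0^3)^(−1).
Substituting u = ρ/a_0, A², 4π and the length scale all cancel in the ratio: P = ∫_{0}^{0.87} u^2·e^(-2·u) du / ∫_{0}^{∞} u^2·e^(-2·u) du.
An antiderivative of u^2·e^(-2·u) is -(2·u^2 + 2·u + 1)·e^(-2·u)/4; evaluating from 0 to 0.87 gives ≈ 0.063343, while the full integral is 1/4.
Taking the ratio yields P = 0.2534.

P ≈ 0.253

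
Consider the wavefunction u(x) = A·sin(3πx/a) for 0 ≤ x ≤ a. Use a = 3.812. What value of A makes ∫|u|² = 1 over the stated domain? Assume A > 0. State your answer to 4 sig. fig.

Normalization requires ∫|u|² dx = 1, integrated from 0 to a.
With ∫₀^a sin²(nπx/a) dx = a/2, the integral (without the A² prefactor) comes out to a/2.
Setting this equal to 1 gives A² = 1/(a/2).
Plugging in a = 3.812 yields A = 0.72433.

A ≈ 0.7243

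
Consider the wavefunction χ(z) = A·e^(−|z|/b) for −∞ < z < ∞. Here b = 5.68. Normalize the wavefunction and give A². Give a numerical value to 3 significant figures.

We need A² ∫|f|² dz = 1, taking the integral from −∞ to ∞.
∫|χ|² dz = A²·(b).
With b = 5.68: A² = 0.1761 and A = 0.4196.

A^2 ≈ 0.176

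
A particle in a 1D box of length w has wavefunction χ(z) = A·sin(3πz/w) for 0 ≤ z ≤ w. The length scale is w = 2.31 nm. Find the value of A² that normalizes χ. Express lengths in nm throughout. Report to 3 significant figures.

We need A² ∫|f|² dz = 1, taking the integral from 0 to w.
With ∫₀^w sin²(nπz/w) dz = w/2, ∫|χ|² dz = A²·(w/2).
Hence A² = 1/[w/2].
Plugging in w = 2.31 yields A = 0.9305.

A^2 ≈ 0.866 nm^(-1)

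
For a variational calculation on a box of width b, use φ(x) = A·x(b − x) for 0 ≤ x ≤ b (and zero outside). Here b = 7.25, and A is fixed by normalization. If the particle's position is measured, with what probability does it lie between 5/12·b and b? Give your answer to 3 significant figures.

P ≈ 0.653

|φ|² is the probability density, so P = ∫_{5/12·b}^{b} |φ|² dx.
The normalization integral ∫|φ|²dx over the whole domain equals b^5/30·A², and A² cancels in the ratio.
Substituting u = x/b, A² and the length scale cancel in the ratio: P = ∫_{5/12}^{1} u^2·(1 - u)^2 du / ∫_{0}^{1} u^2·(1 - u)^2 du.
Using ∫ u^2·(1 - u)^2 du = u^3·(6·u^2 - 15·u + 10)/30, the numerator is ≈ 0.021779 and the denominator is 1/30.
Evaluating gives P = 0.6534.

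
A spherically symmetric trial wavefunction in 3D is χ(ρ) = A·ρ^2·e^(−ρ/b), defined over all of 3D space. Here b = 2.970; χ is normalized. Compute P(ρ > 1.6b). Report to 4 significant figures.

P = ∫ |χ|² 4πρ² dρ over ρ > 1.6b.
The full normalization integral is A²·[45·π·b^7/2] = 1, fixing A².
Let u = ρ/b; then A², 4π and the length scale all cancel, so P = ∫_{1.6}^{∞} u^6·e^(-2·u) du ÷ ∫_{0}^{∞} u^6·e^(-2·u) du.
Using ∫ u^6·e^(-2·u) du = -(4·u^6 + 12·u^5 + 30·u^4 + 60·u^3 + 90·u^2 + 90·u + 45)·e^(-2·u)/8, the numerator is ≈ 5.37402 and the denominator is 45/8.
This evaluates to P = 0.95538.

P ≈ 0.9554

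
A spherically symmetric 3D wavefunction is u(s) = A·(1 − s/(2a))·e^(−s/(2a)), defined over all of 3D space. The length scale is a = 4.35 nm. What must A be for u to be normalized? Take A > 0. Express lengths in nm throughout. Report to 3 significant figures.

A ≈ 0.0220 nm^(-3/2)

The normalization condition is ∫|u|² 4πs² ds = 1 from 0 to ∞.
In 3D with spherical symmetry the volume element is 4πs² ds.
Recall ∫₀^∞ s^m e^(−s/β) ds = m!·β^(m+1), ∫|u|² 4πs² ds = A²·(8·π·a^3).
With a = 4.35: A² = 0.0004834 and A = 0.02199.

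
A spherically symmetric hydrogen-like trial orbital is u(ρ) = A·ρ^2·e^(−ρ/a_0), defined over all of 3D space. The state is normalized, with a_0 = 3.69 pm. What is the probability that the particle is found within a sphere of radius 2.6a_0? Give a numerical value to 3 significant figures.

P ≈ 0.268

With dV = 4πρ²dρ, the probability is ∫|u|² dV over ρ ≤ 2.6a_0.
A² is fixed by ∫₀^∞ 4πρ²|u|² dρ = 1, i.e. A² = (45·π·a_0^7/2)^(−1).
In terms of t = ρ/a_0 (A², 4π and the length scale all cancel between numerator and denominator), P = [∫_{0}^{2.6} t^6·e^(-2·t) dt] / [∫_{0}^{∞} t^6·e^(-2·t) dt].
An antiderivative of t^6·e^(-2·t) is -(4·t^6 + 12·t^5 + 30·t^4 + 60·t^3 + 90·t^2 + 90·t + 45)·e^(-2·t)/8; evaluating from 0 to 2.6 gives ≈ 1.5053, while the full integral is 45/8.
This evaluates to P = 0.2676.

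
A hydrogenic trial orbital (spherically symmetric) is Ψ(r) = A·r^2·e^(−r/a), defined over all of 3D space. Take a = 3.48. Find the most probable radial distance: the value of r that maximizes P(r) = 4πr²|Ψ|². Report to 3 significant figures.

r ≈ 10.4

Differentiate P(r) = 4πr²|Ψ|² with respect to r and set to zero.
Solving yields r = 3·a.
With a = 3.48, the most probable radial distance is 10.44.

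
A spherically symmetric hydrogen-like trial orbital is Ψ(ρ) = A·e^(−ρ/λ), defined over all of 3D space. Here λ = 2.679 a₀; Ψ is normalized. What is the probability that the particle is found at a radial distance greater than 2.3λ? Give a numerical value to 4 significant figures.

P ≈ 0.1626

With dV = 4πρ²dρ, the probability is ∫|Ψ|² dV over ρ > 2.3λ.
Normalization gives A² = 1/(π·λ^3).
In terms of u = ρ/λ (A², 4π and the length scale all cancel between numerator and denominator), P = [∫_{2.3}^{∞} u^2·e^(-2·u) du] / [∫_{0}^{∞} u^2·e^(-2·u) du].
With ∫ u^2·e^(-2·u) du = -(2·u^2 + 2·u + 1)·e^(-2·u)/4 + C, the region integral is 809·e^(-23/5)/200 and the full one is 1/4.
Taking the ratio yields P = 0.16264.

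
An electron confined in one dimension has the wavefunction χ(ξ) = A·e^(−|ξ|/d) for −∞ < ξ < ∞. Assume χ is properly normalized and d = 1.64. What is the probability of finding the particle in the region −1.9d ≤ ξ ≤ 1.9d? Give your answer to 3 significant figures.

P ≈ 0.978

|χ|² is the probability density, so P = ∫_{−1.9d}^{1.9d} |χ|² dξ.
Since A² = 1/(d), this is the region integral divided by the full normalization integral.
By symmetry take twice the ξ ≥ 0 contribution in numerator and denominator; the 2's cancel. In terms of u = ξ/d (A² and the length scale cancel between numerator and denominator), P = [∫_{0}^{1.9} e^(-2·u) du] / [∫_{0}^{∞} e^(-2·u) du].
An antiderivative of e^(-2·u) is -e^(-2·u)/2; evaluating from 0 to 1.9 gives 1/2 - e^(-19/5)/2, while the full integral is 1/2.
Evaluating gives P = 0.9776.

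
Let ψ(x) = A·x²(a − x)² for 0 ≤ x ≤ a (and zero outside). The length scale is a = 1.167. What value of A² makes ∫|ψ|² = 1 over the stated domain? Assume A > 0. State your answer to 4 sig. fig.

A^2 ≈ 156.9

Require ∫ |ψ|² dx = 1 over the whole domain.
Expanding the polynomial and integrating term by term, with ψ = A·x²(a − x)², the integral evaluates to A²·[a^9/630].
Plugging in a = 1.167 yields A = 12.527.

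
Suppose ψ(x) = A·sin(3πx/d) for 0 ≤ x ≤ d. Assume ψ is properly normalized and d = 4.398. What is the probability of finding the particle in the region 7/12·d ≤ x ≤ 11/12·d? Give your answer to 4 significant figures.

|ψ|² is the probability density, so P = ∫_{7/12·d}^{11/12·d} |ψ|² dx.
The normalization integral ∫|ψ|²dx over the whole domain equals d/2·A², and A² cancels in the ratio.
Substituting u = x/d, A² and the length scale cancel in the ratio: P = ∫_{7/12}^{11/12} sin(3·π·u)^2 du / ∫_{0}^{1} sin(3·π·u)^2 du.
Using ∫ sin(3·π·u)^2 du = u/2 - sin(6·π·u)/(12·π), the numerator is 1/6 and the denominator is 1/2.
Evaluating gives P = 1/3.

P ≈ 0.3333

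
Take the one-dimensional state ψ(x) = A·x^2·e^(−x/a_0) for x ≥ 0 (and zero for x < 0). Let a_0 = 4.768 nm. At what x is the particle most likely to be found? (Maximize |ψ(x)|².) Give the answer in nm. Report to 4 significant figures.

x ≈ 9.536 nm

The maximum of |ψ(x)|² occurs where its derivative vanishes.
This gives x = 2·a_0.
With a_0 = 4.768, the most probable position is 9.5360 nm.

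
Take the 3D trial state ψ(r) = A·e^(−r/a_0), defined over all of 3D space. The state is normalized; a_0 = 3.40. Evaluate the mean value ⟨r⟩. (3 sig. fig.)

By definition ⟨r⟩ = ∫ r |ψ(r)|² 4πr² dr.
With ∫₀^∞ r^3 e^(−αr) dr = 3!/α^4, since the A² factors cancel between numerator and denominator, ⟨r⟩ = 3·a_0/2.
Putting a_0 = 3.40 gives 5.100.

⟨r⟩ ≈ 5.10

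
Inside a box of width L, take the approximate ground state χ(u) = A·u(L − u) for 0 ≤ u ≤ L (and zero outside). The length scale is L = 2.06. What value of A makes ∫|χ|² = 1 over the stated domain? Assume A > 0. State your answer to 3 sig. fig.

A ≈ 0.899

Require ∫ |χ|² du = 1 over the whole domain.
∫|χ|² du = A²·(L^5/30).
With L = 2.06: A² = 0.8087 and A = 0.8993.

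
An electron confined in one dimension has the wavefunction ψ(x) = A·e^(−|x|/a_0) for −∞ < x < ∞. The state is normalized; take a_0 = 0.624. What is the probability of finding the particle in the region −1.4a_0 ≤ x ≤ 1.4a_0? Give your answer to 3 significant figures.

P ≈ 0.939

|ψ|² is the probability density, so P = ∫_{−1.4a_0}^{1.4a_0} |ψ|² dx.
The normalization integral ∫|ψ|²dx over the whole domain equals a_0·A², and A² cancels in the ratio.
By symmetry take twice the x ≥ 0 contribution in numerator and denominator; the 2's cancel. In terms of u = x/a_0 (A² and the length scale cancel between numerator and denominator), P = [∫_{0}^{1.4} e^(-2·u) du] / [∫_{0}^{∞} e^(-2·u) du].
An antiderivative of e^(-2·u) is -e^(-2·u)/2; evaluating from 0 to 1.4 gives 1/2 - e^(-14/5)/2, while the full integral is 1/2.
Taking the ratio, P = 0.9392.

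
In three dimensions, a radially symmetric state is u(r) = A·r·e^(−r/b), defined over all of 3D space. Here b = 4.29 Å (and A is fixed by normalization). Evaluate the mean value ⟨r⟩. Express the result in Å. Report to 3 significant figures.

⟨r⟩ ≈ 10.7 Å

The expectation value is the |u|²-weighted average of r: ∫ r|u|² 4πr² dr.
Evaluating both integrals, ⟨r⟩ = 5·b/2.
With b = 4.29, ⟨r⟩ = 10.73.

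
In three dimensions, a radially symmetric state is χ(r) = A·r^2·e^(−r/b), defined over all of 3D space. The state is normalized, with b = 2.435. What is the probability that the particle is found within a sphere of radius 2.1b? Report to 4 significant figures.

P ≈ 0.1325

P = ∫ |χ|² 4πr² dr over r ≤ 2.1b.
Normalization gives A² = 1/(45·π·b^7/2).
Substituting u = r/b, A², 4π and the length scale all cancel in the ratio: P = ∫_{0}^{2.1} u^6·e^(-2·u) du / ∫_{0}^{∞} u^6·e^(-2·u) du.
An antiderivative of u^6·e^(-2·u) is -(4·u^6 + 12·u^5 + 30·u^4 + 60·u^3 + 90·u^2 + 90·u + 45)·e^(-2·u)/8; evaluating from 0 to 2.1 gives ≈ 0.745515, while the full integral is 45/8.
This evaluates to P = 0.13254.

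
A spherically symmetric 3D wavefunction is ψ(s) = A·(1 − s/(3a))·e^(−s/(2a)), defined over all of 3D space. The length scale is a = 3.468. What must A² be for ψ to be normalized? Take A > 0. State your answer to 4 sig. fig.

Normalization requires ∫|ψ|² 4πs² ds = 1, integrated from 0 to ∞.
In 3D with spherical symmetry the volume element is 4πs² ds.
Recall ∫₀^∞ s^m e^(−s/β) ds = m!·β^(m+1), the integral (without the A² prefactor) comes out to 8·π·a^3/3.
Setting this equal to 1 gives A² = 1/(8·π·a^3/3).
Plugging in a = 3.468 yields A = 0.053496.

A^2 ≈ 0.002862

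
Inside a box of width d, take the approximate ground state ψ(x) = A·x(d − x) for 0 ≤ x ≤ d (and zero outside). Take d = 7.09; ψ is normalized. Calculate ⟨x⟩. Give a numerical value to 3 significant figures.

The expectation value is the |ψ|²-weighted average of x: ∫ x|ψ|² dx.
Evaluating both integrals, ⟨x⟩ = d/2.
With d = 7.09, ⟨x⟩ = 3.545.

⟨x⟩ ≈ 3.55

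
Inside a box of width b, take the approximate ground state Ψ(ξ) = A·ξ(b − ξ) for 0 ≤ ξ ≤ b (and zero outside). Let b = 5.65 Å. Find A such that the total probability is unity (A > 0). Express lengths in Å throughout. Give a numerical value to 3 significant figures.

We need A² ∫|f|² dξ = 1, taking the integral from 0 to b.
Expanding the polynomial and integrating term by term, with Ψ = A·ξ(b − ξ), the integral evaluates to A²·[b^5/30].
So A² = (b^5/30)^(−1).
Plugging in b = 5.65 yields A = 0.07218.

A ≈ 0.0722 Å^(-5/2)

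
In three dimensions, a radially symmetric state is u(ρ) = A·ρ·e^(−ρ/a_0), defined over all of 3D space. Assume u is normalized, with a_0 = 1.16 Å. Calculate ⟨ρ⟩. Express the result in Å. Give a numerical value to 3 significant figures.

⟨ρ⟩ ≈ 2.90 Å

⟨ρ⟩ = ∫ ρ |u|² 4πρ² dρ over the full domain.
Recall ∫₀^∞ ρ^m e^(−ρ/β) dρ = m!·β^(m+1), since the A² factors cancel between numerator and denominator, ⟨ρ⟩ = 5·a_0/2.
Putting a_0 = 1.16 gives 2.900.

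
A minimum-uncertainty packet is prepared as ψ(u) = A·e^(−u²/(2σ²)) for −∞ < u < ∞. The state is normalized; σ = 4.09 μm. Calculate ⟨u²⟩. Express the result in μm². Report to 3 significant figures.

The expectation value is the |ψ|²-weighted average of u^2: ∫ u^2|ψ|² du.
Evaluating both integrals, ⟨u²⟩ = σ^2/2.
With σ = 4.09, ⟨u^2⟩ = 8.364.

⟨u^2⟩ ≈ 8.36 μm^2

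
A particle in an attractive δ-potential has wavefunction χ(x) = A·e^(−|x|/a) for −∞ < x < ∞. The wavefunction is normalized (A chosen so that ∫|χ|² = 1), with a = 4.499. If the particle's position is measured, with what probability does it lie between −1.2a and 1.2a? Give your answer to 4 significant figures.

P ≈ 0.9093

The probability is P = ∫ |χ|² dx over [−1.2a, 1.2a].
Since A² = 1/(a), this is the region integral divided by the full normalization integral.
Both integrals are even about x = 0, so only the x ≥ 0 halves are needed (the factors of 2 cancel). Let u = x/a; then A² and the length scale cancel, so P = ∫_{0}^{1.2} e^(-2·u) du ÷ ∫_{0}^{∞} e^(-2·u) du.
Using ∫ e^(-2·u) du = -e^(-2·u)/2, the numerator is 1/2 - e^(-12/5)/2 and the denominator is 1/2.
The result is P = 0.90928.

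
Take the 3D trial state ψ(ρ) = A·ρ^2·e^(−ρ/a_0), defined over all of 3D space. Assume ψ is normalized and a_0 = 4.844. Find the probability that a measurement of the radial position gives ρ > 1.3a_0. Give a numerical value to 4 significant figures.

P ≈ 0.9828

P = ∫ |ψ|² 4πρ² dρ over ρ > 1.3a_0.
A² is fixed by ∫₀^∞ 4πρ²|ψ|² dρ = 1, i.e. A² = (45·π·a_0^7/2)^(−1).
Substituting u = ρ/a_0, A², 4π and the length scale all cancel in the ratio: P = ∫_{1.3}^{∞} u^6·e^(-2·u) du / ∫_{0}^{∞} u^6·e^(-2·u) du.
With ∫ u^6·e^(-2·u) du = -(4·u^6 + 12·u^5 + 30·u^4 + 60·u^3 + 90·u^2 + 90·u + 45)·e^(-2·u)/8 + C, the region integral is ≈ 5.52842 and the full one is 45/8.
Taking the ratio yields P = 0.98283.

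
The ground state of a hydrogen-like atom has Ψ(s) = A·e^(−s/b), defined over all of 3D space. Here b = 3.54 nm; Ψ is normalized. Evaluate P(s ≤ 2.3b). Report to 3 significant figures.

P ≈ 0.837

P = ∫ |Ψ|² 4πs² ds over s ≤ 2.3b.
The full normalization integral is A²·[π·b^3] = 1, fixing A².
Let u = s/b; then A², 4π and the length scale all cancel, so P = ∫_{0}^{2.3} u^2·e^(-2·u) du ÷ ∫_{0}^{∞} u^2·e^(-2·u) du.
Using ∫ u^2·e^(-2·u) du = -(2·u^2 + 2·u + 1)·e^(-2·u)/4, the numerator is 1/4 - 809·e^(-23/5)/200 and the denominator is 1/4.
This evaluates to P = 0.8374.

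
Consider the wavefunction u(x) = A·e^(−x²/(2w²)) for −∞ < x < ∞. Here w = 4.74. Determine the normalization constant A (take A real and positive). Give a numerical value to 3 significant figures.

We need A² ∫|f|² dx = 1, taking the integral from −∞ to ∞.
Differentiating ∫e^(−αx²) dx = √(π/α) under α to get the higher moments, carrying out the integral gives A² · √(π)·w.
Plugging in w = 4.74 yields A = 0.3450.

A ≈ 0.345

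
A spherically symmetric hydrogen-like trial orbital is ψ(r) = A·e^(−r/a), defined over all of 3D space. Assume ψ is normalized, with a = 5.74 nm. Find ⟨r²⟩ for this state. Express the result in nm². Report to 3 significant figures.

By definition ⟨r²⟩ = ∫ r^2 |ψ(r)|² 4πr² dr.
Using ∫₀^∞ rⁿ e^(−αr) dr = n!/αⁿ⁺¹, the ratio of the moment integral to the normalization integral gives ⟨r²⟩ = 3·a^2.
With a = 5.74, ⟨r^2⟩ = 98.84.

⟨r^2⟩ ≈ 98.8 nm^2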